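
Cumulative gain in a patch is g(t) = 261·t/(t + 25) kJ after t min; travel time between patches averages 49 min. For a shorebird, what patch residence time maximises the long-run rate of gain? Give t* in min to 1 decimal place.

35.0 min

Maximise g(t)/(T+t): set derivative to zero → g'(t)(T+t) = g(t).
g'(t) = 261·25/(t + 25)². Setting 261·25/(t+25)² = 261t/[(t+25)(49+t)] gives 25(49+t) = t(t+25), so t² = 25×49 = 1225.
t* = √1225 = 35 min.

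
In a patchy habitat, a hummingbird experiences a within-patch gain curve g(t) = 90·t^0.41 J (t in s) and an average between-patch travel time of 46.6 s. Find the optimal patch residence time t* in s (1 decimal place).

32.4 s

Optimal t* satisfies g'(t*) = g(t*)/(T + t*).
g'(t) = 0.41·90·t^-0.59. Setting 0.41·90·t^-0.59 = 90·t^0.41/(46.6+t) gives 0.41(46.6+t) = t, so 0.59·t = 0.41×46.6.
t* = 0.41×46.6/0.59 = 32.38 s.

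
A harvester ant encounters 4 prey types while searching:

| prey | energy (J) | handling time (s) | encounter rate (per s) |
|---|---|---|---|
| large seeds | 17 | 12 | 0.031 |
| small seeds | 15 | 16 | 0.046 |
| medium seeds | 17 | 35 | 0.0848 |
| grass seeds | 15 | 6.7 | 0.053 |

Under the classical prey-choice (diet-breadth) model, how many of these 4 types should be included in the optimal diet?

Profitabilities (E/h, J/s): grass seeds 2.24, large seeds 1.42, small seeds 0.938, medium seeds 0.486. Add prey in this order while the next type's profitability exceeds the intake rate on those already taken.
Rate on top 1: 0.5867. large seeds: 1.42 > 0.5867 → include.
Rate on top 2: 0.7654. small seeds: 0.938 > 0.7654 → include.
Rate on top 3: 0.8169. medium seeds: 0.486 < 0.8169 → exclude; stop.
Optimal diet: grass seeds, large seeds, small seeds — 3 of 4 types.

3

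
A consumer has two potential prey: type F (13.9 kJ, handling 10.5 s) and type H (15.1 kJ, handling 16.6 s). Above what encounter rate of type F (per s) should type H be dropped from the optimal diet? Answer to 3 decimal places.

At the threshold, the rate on type F alone equals the profitability of type H: λ·13.9/(1 + λ·10.5) = 15.1/16.6 = 0.9096.
Rearranging, λ(13.9 − 0.9096×10.5) = 0.9096, so λ = 0.9096/4.349 = 0.2092 per s.

0.209 per s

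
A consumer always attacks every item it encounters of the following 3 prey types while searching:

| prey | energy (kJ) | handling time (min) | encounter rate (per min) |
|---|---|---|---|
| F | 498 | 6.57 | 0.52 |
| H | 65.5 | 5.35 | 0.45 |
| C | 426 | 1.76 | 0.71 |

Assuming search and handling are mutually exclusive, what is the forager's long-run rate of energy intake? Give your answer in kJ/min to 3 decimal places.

73.189 kJ/min

Energy encountered per unit search time: 0.52×498 + 0.45×65.5 + 0.71×426 = 590.9 kJ/min.
Handling time per unit search time: 0.52×6.57 + 0.45×5.35 + 0.71×1.76 = 7.073.
Rate = 590.9/(1 + 7.073) = 73.19 kJ/min.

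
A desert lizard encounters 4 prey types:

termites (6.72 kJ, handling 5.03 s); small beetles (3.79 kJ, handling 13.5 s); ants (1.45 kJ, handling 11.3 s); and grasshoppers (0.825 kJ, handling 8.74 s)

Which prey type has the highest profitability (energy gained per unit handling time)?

In descending order of E/h:
termites: 6.72/5.03 = 1.34 kJ/s
small beetles: 3.79/13.5 = 0.281 kJ/s
ants: 1.45/11.3 = 0.128 kJ/s
grasshoppers: 0.825/8.74 = 0.0944 kJ/s

termites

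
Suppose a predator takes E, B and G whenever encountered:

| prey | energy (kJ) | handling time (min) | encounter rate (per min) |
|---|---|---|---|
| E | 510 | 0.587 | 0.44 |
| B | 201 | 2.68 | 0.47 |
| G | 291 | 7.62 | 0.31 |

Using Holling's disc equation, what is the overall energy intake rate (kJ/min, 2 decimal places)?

Energy encountered per unit search time: 0.44×510 + 0.47×201 + 0.31×291 = 409.1 kJ/min.
Handling time per unit search time: 0.44×0.587 + 0.47×2.68 + 0.31×7.62 = 3.88.
Rate = 409.1/(1 + 3.88) = 83.83 kJ/min.

83.83 kJ/min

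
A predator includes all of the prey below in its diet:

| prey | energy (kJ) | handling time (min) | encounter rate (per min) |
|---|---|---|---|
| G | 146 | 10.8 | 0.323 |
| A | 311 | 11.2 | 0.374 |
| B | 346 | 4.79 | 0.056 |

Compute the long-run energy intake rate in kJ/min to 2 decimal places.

R = Σλ_iE_i / (1 + Σλ_ih_i)
Numerator: 0.323×146 + 0.374×311 + 0.056×346 = 182.8
Denominator: 1 + 0.323×10.8 + 0.374×11.2 + 0.056×4.79 = 8.945
R = 182.8/8.945 = 20.44 kJ/min

20.44 kJ/min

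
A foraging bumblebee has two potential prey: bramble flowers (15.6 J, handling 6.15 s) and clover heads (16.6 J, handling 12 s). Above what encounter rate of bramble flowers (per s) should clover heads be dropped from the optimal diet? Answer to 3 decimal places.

0.195 per s

At the threshold, the rate on bramble flowers alone equals the profitability of clover heads: λ·15.6/(1 + λ·6.15) = 16.6/12 = 1.383.
Rearranging, λ(15.6 − 1.383×6.15) = 1.383, so λ = 1.383/7.092 = 0.195 per s.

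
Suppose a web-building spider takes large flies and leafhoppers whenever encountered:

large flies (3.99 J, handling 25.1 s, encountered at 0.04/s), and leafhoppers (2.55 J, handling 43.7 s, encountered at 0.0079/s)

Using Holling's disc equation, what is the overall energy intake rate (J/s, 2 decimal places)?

R = (0.04×3.99 + 0.0079×2.55) / (1 + 0.04×25.1 + 0.0079×43.7) = 0.1797/2.349 = 0.07651 J/s.

0.08 J/s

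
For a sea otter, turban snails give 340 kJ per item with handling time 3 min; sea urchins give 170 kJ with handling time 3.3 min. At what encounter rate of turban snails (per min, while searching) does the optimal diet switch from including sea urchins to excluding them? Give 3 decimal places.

0.278 per min

At the threshold, the rate on turban snails alone equals the profitability of sea urchins: λ·340/(1 + λ·3) = 170/3.3 = 51.52.
Rearranging, λ(340 − 51.52×3) = 51.52, so λ = 51.52/185.5 = 0.2778 per min.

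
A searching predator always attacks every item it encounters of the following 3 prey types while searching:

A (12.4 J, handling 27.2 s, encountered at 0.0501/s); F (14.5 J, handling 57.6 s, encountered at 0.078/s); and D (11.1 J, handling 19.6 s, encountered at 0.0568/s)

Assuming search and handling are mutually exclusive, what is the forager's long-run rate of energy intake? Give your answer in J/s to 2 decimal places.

R = (0.0501×12.4 + 0.078×14.5 + 0.0568×11.1) / (1 + 0.0501×27.2 + 0.078×57.6 + 0.0568×19.6) = 2.383/7.969 = 0.299 J/s.

0.30 J/s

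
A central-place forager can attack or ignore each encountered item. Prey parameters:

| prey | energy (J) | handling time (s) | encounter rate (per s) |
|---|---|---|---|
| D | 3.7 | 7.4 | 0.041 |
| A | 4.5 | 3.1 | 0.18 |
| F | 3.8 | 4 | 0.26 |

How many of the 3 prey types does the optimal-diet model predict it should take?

2

Profitabilities (E/h, J/s): A 1.45, F 0.95, D 0.5. Add prey in this order while the next type's profitability exceeds the intake rate on those already taken.
Rate on top 1: 0.5199. F: 0.95 > 0.5199 → include.
Rate on top 2: 0.6921. D: 0.5 < 0.6921 → exclude; stop.
Optimal diet: A, F — 2 of 3 types.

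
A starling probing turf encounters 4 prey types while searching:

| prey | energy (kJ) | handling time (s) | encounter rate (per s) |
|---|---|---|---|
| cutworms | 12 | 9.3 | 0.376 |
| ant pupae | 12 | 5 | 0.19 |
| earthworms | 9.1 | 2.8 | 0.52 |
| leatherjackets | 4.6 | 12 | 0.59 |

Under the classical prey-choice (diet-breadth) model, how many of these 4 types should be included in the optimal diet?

2

E/h in descending order: earthworms 3.25, ant pupae 2.4, cutworms 1.29, leatherjackets 0.383 kJ/s. The optimal diet is the largest prefix of this list for which every included type satisfies E_i/h_i > R on the types above it.
Rate on top 1: 1.927. ant pupae: 2.4 > 1.927 → include.
Rate on top 2: 2.059. cutworms: 1.29 < 2.059 → exclude; stop.
Optimal diet: earthworms, ant pupae — 2 of 4 types.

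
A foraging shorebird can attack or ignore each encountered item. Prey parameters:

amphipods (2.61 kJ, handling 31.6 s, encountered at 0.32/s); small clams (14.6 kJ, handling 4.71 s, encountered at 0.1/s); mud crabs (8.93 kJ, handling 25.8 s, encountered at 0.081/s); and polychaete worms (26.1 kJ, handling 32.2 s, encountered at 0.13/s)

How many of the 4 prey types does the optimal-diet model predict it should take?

Rank by E/h (kJ/s): small clams 3.1, polychaete worms 0.811, mud crabs 0.346, amphipods 0.0826. Include each in turn until the next type's E/h falls below the running intake rate.
Rate on top 1: 0.9925. polychaete worms: 0.811 < 0.9925 → exclude; stop.
Optimal diet: small clams — 1 of 4 types.

1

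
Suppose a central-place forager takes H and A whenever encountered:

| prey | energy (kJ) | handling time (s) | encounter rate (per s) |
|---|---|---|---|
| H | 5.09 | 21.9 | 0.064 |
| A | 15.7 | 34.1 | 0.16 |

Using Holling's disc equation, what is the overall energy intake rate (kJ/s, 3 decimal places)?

0.361 kJ/s

R = (0.064×5.09 + 0.16×15.7) / (1 + 0.064×21.9 + 0.16×34.1) = 2.838/7.858 = 0.3611 kJ/s.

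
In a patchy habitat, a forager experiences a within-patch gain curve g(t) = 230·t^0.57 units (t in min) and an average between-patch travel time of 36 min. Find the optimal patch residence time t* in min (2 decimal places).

47.72 min

Optimal t* satisfies g'(t*) = g(t*)/(T + t*).
g'(t) = 0.57·230·t^-0.43. Setting 0.57·230·t^-0.43 = 230·t^0.57/(36+t) gives 0.57(36+t) = t, so 0.43·t = 0.57×36.
t* = 0.57×36/0.43 = 47.72 min.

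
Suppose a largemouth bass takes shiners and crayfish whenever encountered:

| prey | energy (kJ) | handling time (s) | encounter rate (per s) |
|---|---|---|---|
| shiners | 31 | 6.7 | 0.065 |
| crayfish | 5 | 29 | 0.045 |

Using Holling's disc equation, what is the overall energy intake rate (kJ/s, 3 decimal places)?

R = Σλ_iE_i / (1 + Σλ_ih_i)
Numerator: 0.065×31 + 0.045×5 = 2.24
Denominator: 1 + 0.065×6.7 + 0.045×29 = 2.74
R = 2.24/2.74 = 0.8174 kJ/s

0.817 kJ/s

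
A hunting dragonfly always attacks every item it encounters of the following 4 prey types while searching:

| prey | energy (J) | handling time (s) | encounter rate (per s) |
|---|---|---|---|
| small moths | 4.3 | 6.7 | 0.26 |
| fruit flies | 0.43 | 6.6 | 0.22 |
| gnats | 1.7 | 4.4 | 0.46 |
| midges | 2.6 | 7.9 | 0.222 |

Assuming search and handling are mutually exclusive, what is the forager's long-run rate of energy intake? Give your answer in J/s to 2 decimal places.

R = (0.26×4.3 + 0.22×0.43 + 0.46×1.7 + 0.222×2.6) / (1 + 0.26×6.7 + 0.22×6.6 + 0.46×4.4 + 0.222×7.9) = 2.572/7.972 = 0.3226 J/s.

0.32 J/s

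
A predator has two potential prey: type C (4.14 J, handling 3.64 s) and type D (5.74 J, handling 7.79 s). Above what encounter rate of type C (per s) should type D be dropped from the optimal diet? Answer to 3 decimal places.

0.505 per s

Drop type D once their profitability E₂/h₂ falls below the rate achievable on type C alone: E₂/h₂ = λE₁/(1 + λh₁).
Solve for λ: λE₁h₂ = E₂(1 + λh₁) → λ(E₁h₂ − E₂h₁) = E₂ → λ = E₂/(E₁h₂ − E₂h₁).
λ = 5.74/(4.14×7.79 − 5.74×3.64) = 5.74/11.36 = 0.5054 per s.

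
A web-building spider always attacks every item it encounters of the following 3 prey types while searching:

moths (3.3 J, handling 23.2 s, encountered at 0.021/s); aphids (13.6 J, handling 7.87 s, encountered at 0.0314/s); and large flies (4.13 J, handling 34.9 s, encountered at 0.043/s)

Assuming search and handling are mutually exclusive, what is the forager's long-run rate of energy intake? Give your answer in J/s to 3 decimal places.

0.208 J/s

Energy encountered per unit search time: 0.021×3.3 + 0.0314×13.6 + 0.043×4.13 = 0.6739 J/s.
Handling time per unit search time: 0.021×23.2 + 0.0314×7.87 + 0.043×34.9 = 2.235.
Rate = 0.6739/(1 + 2.235) = 0.2083 J/s.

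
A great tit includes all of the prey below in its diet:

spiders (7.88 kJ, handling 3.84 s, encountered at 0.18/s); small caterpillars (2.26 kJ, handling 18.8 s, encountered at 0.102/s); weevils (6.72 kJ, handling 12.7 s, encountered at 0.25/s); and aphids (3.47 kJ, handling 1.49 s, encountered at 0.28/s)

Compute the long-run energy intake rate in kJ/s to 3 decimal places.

0.597 kJ/s

R = (0.18×7.88 + 0.102×2.26 + 0.25×6.72 + 0.28×3.47) / (1 + 0.18×3.84 + 0.102×18.8 + 0.25×12.7 + 0.28×1.49) = 4.301/7.201 = 0.5972 kJ/s.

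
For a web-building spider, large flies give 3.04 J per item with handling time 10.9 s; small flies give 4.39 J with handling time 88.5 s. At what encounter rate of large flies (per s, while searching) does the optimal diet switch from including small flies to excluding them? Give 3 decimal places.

The zero-one rule: include small flies iff E₂/h₂ > λE₁/(1+λh₁). Equality gives the switch point.
λE₁h₂ = E₂ + λE₂h₁ ⇒ λ = E₂/(E₁h₂ − E₂h₁) = 4.39/(269 − 47.85) = 0.01985 per s.

0.020 per s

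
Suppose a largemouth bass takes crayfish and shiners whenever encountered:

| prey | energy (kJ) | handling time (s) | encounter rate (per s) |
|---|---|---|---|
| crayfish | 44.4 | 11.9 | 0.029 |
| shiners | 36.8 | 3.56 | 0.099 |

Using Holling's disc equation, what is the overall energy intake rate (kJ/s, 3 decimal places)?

Energy encountered per unit search time: 0.029×44.4 + 0.099×36.8 = 4.931 kJ/s.
Handling time per unit search time: 0.029×11.9 + 0.099×3.56 = 0.6975.
Rate = 4.931/(1 + 0.6975) = 2.905 kJ/s.

2.905 kJ/s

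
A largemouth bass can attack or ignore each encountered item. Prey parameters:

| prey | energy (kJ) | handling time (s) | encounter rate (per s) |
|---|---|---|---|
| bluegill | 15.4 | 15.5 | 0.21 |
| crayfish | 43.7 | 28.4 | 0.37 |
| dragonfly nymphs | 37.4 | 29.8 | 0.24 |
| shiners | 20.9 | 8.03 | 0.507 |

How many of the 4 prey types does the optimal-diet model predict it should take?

1

Profitabilities (E/h, kJ/s): shiners 2.6, crayfish 1.54, dragonfly nymphs 1.26, bluegill 0.994. Add prey in this order while the next type's profitability exceeds the intake rate on those already taken.
Rate on top 1: 2.09. crayfish: 1.54 < 2.09 → exclude; stop.
Optimal diet: shiners — 1 of 4 types.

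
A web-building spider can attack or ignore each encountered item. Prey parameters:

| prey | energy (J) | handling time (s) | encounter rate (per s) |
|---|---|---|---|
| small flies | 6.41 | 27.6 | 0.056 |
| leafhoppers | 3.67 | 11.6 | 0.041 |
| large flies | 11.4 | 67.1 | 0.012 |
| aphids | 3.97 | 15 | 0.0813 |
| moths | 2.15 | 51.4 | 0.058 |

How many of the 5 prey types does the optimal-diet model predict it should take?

Profitabilities (E/h, J/s): leafhoppers 0.316, aphids 0.265, small flies 0.232, large flies 0.17, moths 0.0418. Add prey in this order while the next type's profitability exceeds the intake rate on those already taken.
Rate on top 1: 0.102. aphids: 0.265 > 0.102 → include.
Rate on top 2: 0.1756. small flies: 0.232 > 0.1756 → include.
Rate on top 3: 0.1962. large flies: 0.17 < 0.1962 → exclude; stop.
Optimal diet: leafhoppers, aphids, small flies — 3 of 5 types.

3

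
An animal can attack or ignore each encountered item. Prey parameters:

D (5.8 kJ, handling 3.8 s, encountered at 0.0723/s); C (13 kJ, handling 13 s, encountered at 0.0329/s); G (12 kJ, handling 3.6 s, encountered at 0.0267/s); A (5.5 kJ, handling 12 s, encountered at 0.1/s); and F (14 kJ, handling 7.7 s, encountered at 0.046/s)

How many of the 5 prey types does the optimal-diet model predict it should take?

Rank by E/h (kJ/s): G 3.33, F 1.82, D 1.53, C 1, A 0.458. Include each in turn until the next type's E/h falls below the running intake rate.
Rate on top 1: 0.2923. F: 1.82 > 0.2923 → include.
Rate on top 2: 0.665. D: 1.53 > 0.665 → include.
Rate on top 3: 0.8021. C: 1 > 0.8021 → include.
Rate on top 4: 0.8415. A: 0.458 < 0.8415 → exclude; stop.
Optimal diet: G, F, D, C — 4 of 5 types.

4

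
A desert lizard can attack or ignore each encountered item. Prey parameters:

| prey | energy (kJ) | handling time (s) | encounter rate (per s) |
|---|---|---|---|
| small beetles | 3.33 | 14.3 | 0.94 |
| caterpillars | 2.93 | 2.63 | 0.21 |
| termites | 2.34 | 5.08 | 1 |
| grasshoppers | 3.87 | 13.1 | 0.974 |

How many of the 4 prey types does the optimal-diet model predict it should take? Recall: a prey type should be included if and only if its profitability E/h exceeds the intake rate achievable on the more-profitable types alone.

E/h in descending order: caterpillars 1.11, termites 0.461, grasshoppers 0.295, small beetles 0.233 kJ/s. The optimal diet is the largest prefix of this list for which every included type satisfies E_i/h_i > R on the types above it.
Rate on top 1: 0.3964. termites: 0.461 > 0.3964 → include.
Rate on top 2: 0.4456. grasshoppers: 0.295 < 0.4456 → exclude; stop.
Optimal diet: caterpillars, termites — 2 of 4 types.

2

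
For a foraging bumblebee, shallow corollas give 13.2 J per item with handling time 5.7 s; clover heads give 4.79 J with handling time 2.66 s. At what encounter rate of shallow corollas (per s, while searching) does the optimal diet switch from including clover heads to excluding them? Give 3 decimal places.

At the threshold, the rate on shallow corollas alone equals the profitability of clover heads: λ·13.2/(1 + λ·5.7) = 4.79/2.66 = 1.801.
Rearranging, λ(13.2 − 1.801×5.7) = 1.801, so λ = 1.801/2.936 = 0.6134 per s.

0.613 per s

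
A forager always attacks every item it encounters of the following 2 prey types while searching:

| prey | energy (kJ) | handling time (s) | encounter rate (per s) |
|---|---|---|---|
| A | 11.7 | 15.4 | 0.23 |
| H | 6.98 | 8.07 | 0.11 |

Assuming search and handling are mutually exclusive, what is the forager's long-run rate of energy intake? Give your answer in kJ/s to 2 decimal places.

Energy encountered per unit search time: 0.23×11.7 + 0.11×6.98 = 3.459 kJ/s.
Handling time per unit search time: 0.23×15.4 + 0.11×8.07 = 4.43.
Rate = 3.459/(1 + 4.43) = 0.637 kJ/s.

0.64 kJ/s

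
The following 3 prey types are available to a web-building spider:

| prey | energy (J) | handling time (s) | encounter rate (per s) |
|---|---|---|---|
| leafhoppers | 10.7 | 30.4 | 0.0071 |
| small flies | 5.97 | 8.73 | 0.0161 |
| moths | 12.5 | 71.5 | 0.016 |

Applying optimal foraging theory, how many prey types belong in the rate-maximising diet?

Rank by E/h (J/s): small flies 0.684, leafhoppers 0.352, moths 0.175. Include each in turn until the next type's E/h falls below the running intake rate.
Rate on top 1: 0.08427. leafhoppers: 0.352 > 0.08427 → include.
Rate on top 2: 0.1269. moths: 0.175 > 0.1269 → include.
Optimal diet: small flies, leafhoppers, moths — 3 of 3 types.

3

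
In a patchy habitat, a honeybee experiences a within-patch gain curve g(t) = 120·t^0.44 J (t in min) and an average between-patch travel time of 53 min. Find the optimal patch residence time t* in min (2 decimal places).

41.64 min

Optimal t* satisfies g'(t*) = g(t*)/(T + t*).
g'(t) = 0.44·120·t^-0.56. Setting 0.44·120·t^-0.56 = 120·t^0.44/(53+t) gives 0.44(53+t) = t, so 0.56·t = 0.44×53.
t* = 0.44×53/0.56 = 41.64 min.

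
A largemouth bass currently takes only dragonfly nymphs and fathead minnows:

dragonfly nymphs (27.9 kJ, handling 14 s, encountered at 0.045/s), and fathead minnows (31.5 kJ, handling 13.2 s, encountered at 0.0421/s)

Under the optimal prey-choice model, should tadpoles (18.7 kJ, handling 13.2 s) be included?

Current rate: (0.045×27.9 + 0.0421×31.5)/(1 + 0.045×14 + 0.0421×13.2) = 1.181 kJ/s.
Profitability of tadpoles: 18.7/13.2 = 1.417 kJ/s.
1.417 > 1.181, so adding tadpoles raises the average — include it.

Yes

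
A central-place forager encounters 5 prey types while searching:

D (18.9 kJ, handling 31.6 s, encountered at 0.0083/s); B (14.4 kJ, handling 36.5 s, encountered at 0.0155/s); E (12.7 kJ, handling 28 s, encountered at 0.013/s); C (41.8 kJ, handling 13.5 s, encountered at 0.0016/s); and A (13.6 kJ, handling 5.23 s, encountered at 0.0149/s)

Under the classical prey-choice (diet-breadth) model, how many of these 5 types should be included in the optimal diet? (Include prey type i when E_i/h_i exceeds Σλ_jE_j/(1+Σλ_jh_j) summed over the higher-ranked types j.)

Profitabilities (E/h, kJ/s): C 3.1, A 2.6, D 0.598, E 0.454, B 0.395. Add prey in this order while the next type's profitability exceeds the intake rate on those already taken.
Rate on top 1: 0.06547. A: 2.6 > 0.06547 → include.
Rate on top 2: 0.2451. D: 0.598 > 0.2451 → include.
Rate on top 3: 0.3131. E: 0.454 > 0.3131 → include.
Rate on top 4: 0.3427. B: 0.395 > 0.3427 → include.
Optimal diet: C, A, D, E, B — 5 of 5 types.

5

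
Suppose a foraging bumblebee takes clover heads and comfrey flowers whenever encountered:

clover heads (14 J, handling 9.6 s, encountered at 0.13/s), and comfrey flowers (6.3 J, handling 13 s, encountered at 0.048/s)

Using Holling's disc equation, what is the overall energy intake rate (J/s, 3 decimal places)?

R = Σλ_iE_i / (1 + Σλ_ih_i)
Numerator: 0.13×14 + 0.048×6.3 = 2.122
Denominator: 1 + 0.13×9.6 + 0.048×13 = 2.872
R = 2.122/2.872 = 0.739 J/s

0.739 J/s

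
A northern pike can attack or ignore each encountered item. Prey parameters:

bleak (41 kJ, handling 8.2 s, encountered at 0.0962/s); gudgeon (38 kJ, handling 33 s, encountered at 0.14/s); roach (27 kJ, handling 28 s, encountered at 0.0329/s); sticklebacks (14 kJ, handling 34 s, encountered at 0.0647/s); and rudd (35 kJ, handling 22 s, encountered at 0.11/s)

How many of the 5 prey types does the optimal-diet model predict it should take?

Rank by E/h (kJ/s): bleak 5, rudd 1.59, gudgeon 1.15, roach 0.964, sticklebacks 0.412. Include each in turn until the next type's E/h falls below the running intake rate.
Rate on top 1: 2.205. rudd: 1.59 < 2.205 → exclude; stop.
Optimal diet: bleak — 1 of 5 types.

1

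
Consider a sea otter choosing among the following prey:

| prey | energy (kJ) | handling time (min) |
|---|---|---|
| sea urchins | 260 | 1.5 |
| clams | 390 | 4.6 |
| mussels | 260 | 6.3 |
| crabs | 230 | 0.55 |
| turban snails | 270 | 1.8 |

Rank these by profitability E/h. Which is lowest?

mussels

Profitability E/h (kJ/min): sea urchins = 260/1.5 = 173, clams = 390/4.6 = 84.8, mussels = 260/6.3 = 41.3, crabs = 230/0.55 = 418, turban snails = 270/1.8 = 150.
Ranked: crabs > sea urchins > turban snails > clams > mussels.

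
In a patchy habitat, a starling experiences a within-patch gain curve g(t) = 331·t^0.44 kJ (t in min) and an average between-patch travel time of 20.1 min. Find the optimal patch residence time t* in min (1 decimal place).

Optimal t* satisfies g'(t*) = g(t*)/(T + t*).
g'(t) = 0.44·331·t^-0.56. Setting 0.44·331·t^-0.56 = 331·t^0.44/(20.1+t) gives 0.44(20.1+t) = t, so 0.56·t = 0.44×20.1.
t* = 0.44×20.1/0.56 = 15.79 min.

15.8 min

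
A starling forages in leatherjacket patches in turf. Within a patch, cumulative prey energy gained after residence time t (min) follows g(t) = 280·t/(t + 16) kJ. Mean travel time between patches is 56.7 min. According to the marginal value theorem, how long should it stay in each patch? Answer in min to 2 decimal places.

Maximise g(t)/(T+t): set derivative to zero → g'(t)(T+t) = g(t).
g'(t) = 280·16/(t + 16)². Setting 280·16/(t+16)² = 280t/[(t+16)(56.7+t)] gives 16(56.7+t) = t(t+16), so t² = 16×56.7 = 907.2.
t* = √907.2 = 30.12 min.

30.12 min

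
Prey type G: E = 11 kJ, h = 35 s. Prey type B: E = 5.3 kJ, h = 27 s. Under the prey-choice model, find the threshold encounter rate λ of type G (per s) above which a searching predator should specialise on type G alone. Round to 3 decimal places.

Drop type B once their profitability E₂/h₂ falls below the rate achievable on type G alone: E₂/h₂ = λE₁/(1 + λh₁).
Solve for λ: λE₁h₂ = E₂(1 + λh₁) → λ(E₁h₂ − E₂h₁) = E₂ → λ = E₂/(E₁h₂ − E₂h₁).
λ = 5.3/(11×27 − 5.3×35) = 5.3/111.5 = 0.04753 per s.

0.048 per s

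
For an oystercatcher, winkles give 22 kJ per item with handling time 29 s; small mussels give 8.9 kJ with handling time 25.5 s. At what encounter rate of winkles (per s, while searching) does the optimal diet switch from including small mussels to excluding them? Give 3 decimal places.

At the threshold, the rate on winkles alone equals the profitability of small mussels: λ·22/(1 + λ·29) = 8.9/25.5 = 0.349.
Rearranging, λ(22 − 0.349×29) = 0.349, so λ = 0.349/11.88 = 0.02938 per s.

0.029 per s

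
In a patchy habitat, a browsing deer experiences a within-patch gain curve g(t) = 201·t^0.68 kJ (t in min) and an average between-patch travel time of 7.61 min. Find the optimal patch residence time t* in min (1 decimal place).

16.2 min

Optimal t* satisfies g'(t*) = g(t*)/(T + t*).
g'(t) = 0.68·201·t^-0.32. Setting 0.68·201·t^-0.32 = 201·t^0.68/(7.61+t) gives 0.68(7.61+t) = t, so 0.32·t = 0.68×7.61.
t* = 0.68×7.61/0.32 = 16.17 min.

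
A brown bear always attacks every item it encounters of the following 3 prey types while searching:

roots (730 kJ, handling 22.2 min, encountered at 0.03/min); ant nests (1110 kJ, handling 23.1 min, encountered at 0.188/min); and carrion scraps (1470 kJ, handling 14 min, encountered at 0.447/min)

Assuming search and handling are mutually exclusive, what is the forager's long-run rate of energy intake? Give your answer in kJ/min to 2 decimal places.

72.36 kJ/min

Energy encountered per unit search time: 0.03×730 + 0.188×1110 + 0.447×1470 = 887.7 kJ/min.
Handling time per unit search time: 0.03×22.2 + 0.188×23.1 + 0.447×14 = 11.27.
Rate = 887.7/(1 + 11.27) = 72.36 kJ/min.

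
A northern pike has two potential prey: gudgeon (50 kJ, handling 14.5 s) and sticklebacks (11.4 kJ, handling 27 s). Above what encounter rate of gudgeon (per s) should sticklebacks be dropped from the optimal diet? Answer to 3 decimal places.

0.010 per s

The zero-one rule: include sticklebacks iff E₂/h₂ > λE₁/(1+λh₁). Equality gives the switch point.
λE₁h₂ = E₂ + λE₂h₁ ⇒ λ = E₂/(E₁h₂ − E₂h₁) = 11.4/(1350 − 165.3) = 0.009623 per s.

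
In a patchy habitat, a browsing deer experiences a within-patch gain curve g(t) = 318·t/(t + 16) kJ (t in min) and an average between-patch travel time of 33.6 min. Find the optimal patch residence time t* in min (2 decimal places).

By the marginal value theorem, leave when the instantaneous gain rate g'(t) equals the habitat-wide average g(t)/(T + t).
g'(t) = 318·16/(t + 16)². Setting 318·16/(t+16)² = 318t/[(t+16)(33.6+t)] gives 16(33.6+t) = t(t+16), so t² = 16×33.6 = 537.6.
t* = √537.6 = 23.19 min.

23.19 min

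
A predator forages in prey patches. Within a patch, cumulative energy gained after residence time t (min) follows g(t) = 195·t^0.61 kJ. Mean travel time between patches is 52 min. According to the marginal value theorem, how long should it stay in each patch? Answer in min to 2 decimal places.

81.33 min

Maximise g(t)/(T+t): set derivative to zero → g'(t)(T+t) = g(t).
g'(t) = 0.61·195·t^-0.39. Setting 0.61·195·t^-0.39 = 195·t^0.61/(52+t) gives 0.61(52+t) = t, so 0.39·t = 0.61×52.
t* = 0.61×52/0.39 = 81.33 min.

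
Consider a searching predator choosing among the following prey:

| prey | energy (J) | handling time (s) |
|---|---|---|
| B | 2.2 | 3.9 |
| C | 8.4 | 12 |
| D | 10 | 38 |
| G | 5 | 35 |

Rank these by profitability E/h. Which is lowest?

G

Profitability E/h (J/s): B = 2.2/3.9 = 0.564, C = 8.4/12 = 0.7, D = 10/38 = 0.263, G = 5/35 = 0.143.
Ranked: C > B > D > G.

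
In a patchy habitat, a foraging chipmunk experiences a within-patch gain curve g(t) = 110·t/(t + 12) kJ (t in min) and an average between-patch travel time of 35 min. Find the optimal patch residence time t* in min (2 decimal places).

Optimal t* satisfies g'(t*) = g(t*)/(T + t*).
g'(t) = 110·12/(t + 12)². Setting 110·12/(t+12)² = 110t/[(t+12)(35+t)] gives 12(35+t) = t(t+12), so t² = 12×35 = 420.
t* = √420 = 20.49 min.

20.49 min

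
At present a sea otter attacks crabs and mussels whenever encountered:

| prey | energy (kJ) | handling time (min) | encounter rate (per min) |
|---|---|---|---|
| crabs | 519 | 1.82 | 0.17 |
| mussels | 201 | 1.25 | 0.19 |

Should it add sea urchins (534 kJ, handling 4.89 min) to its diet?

On crabs and mussels alone, R = ΣλE/(1+Σλh) = 126.4/1.547 = 81.72 kJ/min.
sea urchins: E/h = 534/4.89 = 109.2 kJ/min.
109.2 > 81.72, so adding sea urchins raises the average — include it.

Yes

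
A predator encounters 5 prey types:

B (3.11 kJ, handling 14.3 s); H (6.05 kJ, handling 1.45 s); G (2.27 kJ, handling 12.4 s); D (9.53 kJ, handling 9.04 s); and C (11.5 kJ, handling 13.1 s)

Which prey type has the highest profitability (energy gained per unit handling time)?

In descending order of E/h:
H: 6.05/1.45 = 4.17 kJ/s
D: 9.53/9.04 = 1.05 kJ/s
C: 11.5/13.1 = 0.878 kJ/s
B: 3.11/14.3 = 0.217 kJ/s
G: 2.27/12.4 = 0.183 kJ/s

H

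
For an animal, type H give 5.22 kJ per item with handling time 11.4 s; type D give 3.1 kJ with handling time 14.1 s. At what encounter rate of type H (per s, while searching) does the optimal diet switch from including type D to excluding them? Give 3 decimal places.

0.081 per s

At the threshold, the rate on type H alone equals the profitability of type D: λ·5.22/(1 + λ·11.4) = 3.1/14.1 = 0.2199.
Rearranging, λ(5.22 − 0.2199×11.4) = 0.2199, so λ = 0.2199/2.714 = 0.08102 per s.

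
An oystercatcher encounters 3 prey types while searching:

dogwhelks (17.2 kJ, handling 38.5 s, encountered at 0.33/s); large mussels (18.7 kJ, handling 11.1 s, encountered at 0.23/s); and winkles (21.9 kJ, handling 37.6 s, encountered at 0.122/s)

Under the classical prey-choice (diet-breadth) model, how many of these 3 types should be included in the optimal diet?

E/h in descending order: large mussels 1.68, winkles 0.582, dogwhelks 0.447 kJ/s. The optimal diet is the largest prefix of this list for which every included type satisfies E_i/h_i > R on the types above it.
Rate on top 1: 1.211. winkles: 0.582 < 1.211 → exclude; stop.
Optimal diet: large mussels — 1 of 3 types.

1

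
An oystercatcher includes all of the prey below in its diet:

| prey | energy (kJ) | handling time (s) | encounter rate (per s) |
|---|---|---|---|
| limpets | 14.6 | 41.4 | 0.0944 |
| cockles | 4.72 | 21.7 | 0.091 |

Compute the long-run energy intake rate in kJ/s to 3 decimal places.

0.263 kJ/s

Energy encountered per unit search time: 0.0944×14.6 + 0.091×4.72 = 1.808 kJ/s.
Handling time per unit search time: 0.0944×41.4 + 0.091×21.7 = 5.883.
Rate = 1.808/(1 + 5.883) = 0.2626 kJ/s.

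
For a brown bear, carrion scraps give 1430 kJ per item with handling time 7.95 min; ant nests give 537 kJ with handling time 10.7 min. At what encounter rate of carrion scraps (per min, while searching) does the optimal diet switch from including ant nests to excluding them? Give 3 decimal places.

The zero-one rule: include ant nests iff E₂/h₂ > λE₁/(1+λh₁). Equality gives the switch point.
λE₁h₂ = E₂ + λE₂h₁ ⇒ λ = E₂/(E₁h₂ − E₂h₁) = 537/(1.53e+04 − 4269) = 0.04868 per min.

0.049 per min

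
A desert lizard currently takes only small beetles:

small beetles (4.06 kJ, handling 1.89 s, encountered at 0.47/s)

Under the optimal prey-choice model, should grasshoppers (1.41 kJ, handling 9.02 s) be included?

On small beetles alone, R = ΣλE/(1+Σλh) = 1.908/1.888 = 1.011 kJ/s.
grasshoppers: E/h = 1.41/9.02 = 0.1563 kJ/s.
0.1563 < 1.011, so adding grasshoppers would lower the average — exclude it.

No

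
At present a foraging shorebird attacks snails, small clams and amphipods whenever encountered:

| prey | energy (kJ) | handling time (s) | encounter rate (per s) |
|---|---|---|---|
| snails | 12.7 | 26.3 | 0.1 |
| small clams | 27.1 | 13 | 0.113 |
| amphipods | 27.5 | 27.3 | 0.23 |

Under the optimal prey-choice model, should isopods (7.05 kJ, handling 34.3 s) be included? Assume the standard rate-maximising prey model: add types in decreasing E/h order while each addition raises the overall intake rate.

No

Current rate: (0.1×12.7 + 0.113×27.1 + 0.23×27.5)/(1 + 0.1×26.3 + 0.113×13 + 0.23×27.3) = 0.9367 kJ/s.
isopods: E/h = 7.05/34.3 = 0.2055 kJ/s.
Since 0.2055 < R, time spent handling isopods is better spent searching.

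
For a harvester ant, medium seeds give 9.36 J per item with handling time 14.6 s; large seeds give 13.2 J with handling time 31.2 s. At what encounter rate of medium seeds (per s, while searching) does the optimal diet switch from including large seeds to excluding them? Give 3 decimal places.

0.133 per s

Drop large seeds once their profitability E₂/h₂ falls below the rate achievable on medium seeds alone: E₂/h₂ = λE₁/(1 + λh₁).
Solve for λ: λE₁h₂ = E₂(1 + λh₁) → λ(E₁h₂ − E₂h₁) = E₂ → λ = E₂/(E₁h₂ − E₂h₁).
λ = 13.2/(9.36×31.2 − 13.2×14.6) = 13.2/99.31 = 0.1329 per s.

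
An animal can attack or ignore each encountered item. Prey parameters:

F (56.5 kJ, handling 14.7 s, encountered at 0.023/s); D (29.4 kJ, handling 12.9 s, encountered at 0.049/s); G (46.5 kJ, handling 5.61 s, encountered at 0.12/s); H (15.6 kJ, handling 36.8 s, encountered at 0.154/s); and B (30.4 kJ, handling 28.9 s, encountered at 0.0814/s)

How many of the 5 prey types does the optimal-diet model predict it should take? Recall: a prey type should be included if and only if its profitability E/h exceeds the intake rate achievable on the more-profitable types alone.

Rank by E/h (kJ/s): G 8.29, F 3.84, D 2.28, B 1.05, H 0.424. Include each in turn until the next type's E/h falls below the running intake rate.
Rate on top 1: 3.335. F: 3.84 > 3.335 → include.
Rate on top 2: 3.42. D: 2.28 < 3.42 → exclude; stop.
Optimal diet: G, F — 2 of 5 types.

2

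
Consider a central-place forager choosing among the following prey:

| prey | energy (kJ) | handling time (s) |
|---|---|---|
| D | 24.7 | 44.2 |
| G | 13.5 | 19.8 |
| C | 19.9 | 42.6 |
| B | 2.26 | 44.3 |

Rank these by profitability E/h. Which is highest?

G

Profitability E/h (kJ/s): D = 24.7/44.2 = 0.559, G = 13.5/19.8 = 0.682, C = 19.9/42.6 = 0.467, B = 2.26/44.3 = 0.051.
Ranked: G > D > C > B.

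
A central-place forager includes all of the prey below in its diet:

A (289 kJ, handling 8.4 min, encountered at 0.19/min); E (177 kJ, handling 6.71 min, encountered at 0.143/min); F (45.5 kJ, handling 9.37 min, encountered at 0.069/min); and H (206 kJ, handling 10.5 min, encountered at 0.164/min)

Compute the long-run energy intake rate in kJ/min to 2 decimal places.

Energy encountered per unit search time: 0.19×289 + 0.143×177 + 0.069×45.5 + 0.164×206 = 117.1 kJ/min.
Handling time per unit search time: 0.19×8.4 + 0.143×6.71 + 0.069×9.37 + 0.164×10.5 = 4.924.
Rate = 117.1/(1 + 4.924) = 19.77 kJ/min.

19.77 kJ/min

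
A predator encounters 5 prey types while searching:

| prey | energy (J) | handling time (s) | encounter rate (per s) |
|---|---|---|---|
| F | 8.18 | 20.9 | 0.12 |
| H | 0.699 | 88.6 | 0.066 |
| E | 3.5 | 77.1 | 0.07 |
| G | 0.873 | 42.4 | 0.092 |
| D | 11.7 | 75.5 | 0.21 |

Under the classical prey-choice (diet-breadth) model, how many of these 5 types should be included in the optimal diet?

1

Rank by E/h (J/s): F 0.391, D 0.155, E 0.0454, G 0.0206, H 0.00789. Include each in turn until the next type's E/h falls below the running intake rate.
Rate on top 1: 0.2798. D: 0.155 < 0.2798 → exclude; stop.
Optimal diet: F — 1 of 5 types.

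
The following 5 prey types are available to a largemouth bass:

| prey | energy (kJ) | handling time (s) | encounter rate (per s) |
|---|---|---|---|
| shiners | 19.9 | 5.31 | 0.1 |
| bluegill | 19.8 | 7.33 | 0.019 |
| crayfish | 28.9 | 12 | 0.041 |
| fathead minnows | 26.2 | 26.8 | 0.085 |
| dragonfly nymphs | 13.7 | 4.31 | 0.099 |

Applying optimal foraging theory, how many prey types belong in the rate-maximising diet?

4

Rank by E/h (kJ/s): shiners 3.75, dragonfly nymphs 3.18, bluegill 2.7, crayfish 2.41, fathead minnows 0.978. Include each in turn until the next type's E/h falls below the running intake rate.
Rate on top 1: 1.3. dragonfly nymphs: 3.18 > 1.3 → include.
Rate on top 2: 1.709. bluegill: 2.7 > 1.709 → include.
Rate on top 3: 1.775. crayfish: 2.41 > 1.775 → include.
Rate on top 4: 1.896. fathead minnows: 0.978 < 1.896 → exclude; stop.
Optimal diet: shiners, dragonfly nymphs, bluegill, crayfish — 4 of 5 types.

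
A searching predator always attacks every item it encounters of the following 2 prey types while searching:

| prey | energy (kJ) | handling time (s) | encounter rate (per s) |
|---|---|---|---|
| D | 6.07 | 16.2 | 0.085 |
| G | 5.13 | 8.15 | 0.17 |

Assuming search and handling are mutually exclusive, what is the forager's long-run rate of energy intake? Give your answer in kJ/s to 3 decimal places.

R = (0.085×6.07 + 0.17×5.13) / (1 + 0.085×16.2 + 0.17×8.15) = 1.388/3.763 = 0.3689 kJ/s.

0.369 kJ/s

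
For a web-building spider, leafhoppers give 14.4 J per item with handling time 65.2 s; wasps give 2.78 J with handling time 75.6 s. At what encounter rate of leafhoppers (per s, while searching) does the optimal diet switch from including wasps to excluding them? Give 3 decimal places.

0.003 per s

The zero-one rule: include wasps iff E₂/h₂ > λE₁/(1+λh₁). Equality gives the switch point.
λE₁h₂ = E₂ + λE₂h₁ ⇒ λ = E₂/(E₁h₂ − E₂h₁) = 2.78/(1089 − 181.3) = 0.003064 per s.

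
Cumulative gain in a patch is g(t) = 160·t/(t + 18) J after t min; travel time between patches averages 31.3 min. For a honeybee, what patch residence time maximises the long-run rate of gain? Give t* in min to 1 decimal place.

Maximise g(t)/(T+t): set derivative to zero → g'(t)(T+t) = g(t).
g'(t) = 160·18/(t + 18)². Setting 160·18/(t+18)² = 160t/[(t+18)(31.3+t)] gives 18(31.3+t) = t(t+18), so t² = 18×31.3 = 563.4.
t* = √563.4 = 23.74 min.

23.7 min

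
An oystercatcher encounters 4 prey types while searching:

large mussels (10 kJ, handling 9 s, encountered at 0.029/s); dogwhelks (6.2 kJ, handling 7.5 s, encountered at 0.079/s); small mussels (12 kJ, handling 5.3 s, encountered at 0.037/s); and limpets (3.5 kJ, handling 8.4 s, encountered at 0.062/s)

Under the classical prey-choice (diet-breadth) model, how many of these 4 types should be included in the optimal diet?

Profitabilities (E/h, kJ/s): small mussels 2.26, large mussels 1.11, dogwhelks 0.827, limpets 0.417. Add prey in this order while the next type's profitability exceeds the intake rate on those already taken.
Rate on top 1: 0.3712. large mussels: 1.11 > 0.3712 → include.
Rate on top 2: 0.5037. dogwhelks: 0.827 > 0.5037 → include.
Rate on top 3: 0.5971. limpets: 0.417 < 0.5971 → exclude; stop.
Optimal diet: small mussels, large mussels, dogwhelks — 3 of 4 types.

3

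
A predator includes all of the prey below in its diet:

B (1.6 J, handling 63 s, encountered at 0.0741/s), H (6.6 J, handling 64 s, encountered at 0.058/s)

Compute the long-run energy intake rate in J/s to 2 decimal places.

0.05 J/s

Energy encountered per unit search time: 0.0741×1.6 + 0.058×6.6 = 0.5014 J/s.
Handling time per unit search time: 0.0741×63 + 0.058×64 = 8.38.
Rate = 0.5014/(1 + 8.38) = 0.05345 J/s.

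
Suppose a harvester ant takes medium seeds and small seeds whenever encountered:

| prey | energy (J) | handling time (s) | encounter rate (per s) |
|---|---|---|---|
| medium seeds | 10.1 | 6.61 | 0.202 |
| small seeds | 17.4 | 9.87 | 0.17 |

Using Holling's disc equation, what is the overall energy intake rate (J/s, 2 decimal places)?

1.25 J/s

Energy encountered per unit search time: 0.202×10.1 + 0.17×17.4 = 4.998 J/s.
Handling time per unit search time: 0.202×6.61 + 0.17×9.87 = 3.013.
Rate = 4.998/(1 + 3.013) = 1.245 J/s.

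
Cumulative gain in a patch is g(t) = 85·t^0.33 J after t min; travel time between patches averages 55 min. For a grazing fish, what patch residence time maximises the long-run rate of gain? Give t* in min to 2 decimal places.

Optimal t* satisfies g'(t*) = g(t*)/(T + t*).
g'(t) = 0.33·85·t^-0.67. Setting 0.33·85·t^-0.67 = 85·t^0.33/(55+t) gives 0.33(55+t) = t, so 0.67·t = 0.33×55.
t* = 0.33×55/0.67 = 27.09 min.

27.09 min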